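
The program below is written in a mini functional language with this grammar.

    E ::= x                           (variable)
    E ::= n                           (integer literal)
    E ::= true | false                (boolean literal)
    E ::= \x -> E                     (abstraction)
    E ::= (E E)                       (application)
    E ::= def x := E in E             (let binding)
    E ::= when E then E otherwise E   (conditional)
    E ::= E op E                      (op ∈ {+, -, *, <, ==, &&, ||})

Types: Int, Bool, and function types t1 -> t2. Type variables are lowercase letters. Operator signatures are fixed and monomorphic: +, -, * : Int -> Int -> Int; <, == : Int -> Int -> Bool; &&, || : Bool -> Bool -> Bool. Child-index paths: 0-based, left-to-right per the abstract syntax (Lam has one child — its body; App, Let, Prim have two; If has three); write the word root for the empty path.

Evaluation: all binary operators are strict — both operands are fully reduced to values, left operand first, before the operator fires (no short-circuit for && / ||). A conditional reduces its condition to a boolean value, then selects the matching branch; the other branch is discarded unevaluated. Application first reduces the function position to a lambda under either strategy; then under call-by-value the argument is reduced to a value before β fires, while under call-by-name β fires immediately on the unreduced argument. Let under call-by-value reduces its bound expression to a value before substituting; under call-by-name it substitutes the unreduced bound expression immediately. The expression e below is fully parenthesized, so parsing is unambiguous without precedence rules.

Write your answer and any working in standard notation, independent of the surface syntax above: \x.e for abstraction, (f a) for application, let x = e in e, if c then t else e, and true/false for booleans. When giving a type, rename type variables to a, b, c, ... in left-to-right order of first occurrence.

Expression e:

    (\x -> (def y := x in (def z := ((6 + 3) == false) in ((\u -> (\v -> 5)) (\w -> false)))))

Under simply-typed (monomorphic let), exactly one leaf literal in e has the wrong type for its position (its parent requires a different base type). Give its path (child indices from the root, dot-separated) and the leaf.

Answer: 0.1.0.1 : false

Trace:
x : a
let y : a
  unify Int ~ Int
  unify Int ~ Int
  unify Int ~ Int
  unify Bool ~ Int
  FAIL: mismatch Bool ~ Int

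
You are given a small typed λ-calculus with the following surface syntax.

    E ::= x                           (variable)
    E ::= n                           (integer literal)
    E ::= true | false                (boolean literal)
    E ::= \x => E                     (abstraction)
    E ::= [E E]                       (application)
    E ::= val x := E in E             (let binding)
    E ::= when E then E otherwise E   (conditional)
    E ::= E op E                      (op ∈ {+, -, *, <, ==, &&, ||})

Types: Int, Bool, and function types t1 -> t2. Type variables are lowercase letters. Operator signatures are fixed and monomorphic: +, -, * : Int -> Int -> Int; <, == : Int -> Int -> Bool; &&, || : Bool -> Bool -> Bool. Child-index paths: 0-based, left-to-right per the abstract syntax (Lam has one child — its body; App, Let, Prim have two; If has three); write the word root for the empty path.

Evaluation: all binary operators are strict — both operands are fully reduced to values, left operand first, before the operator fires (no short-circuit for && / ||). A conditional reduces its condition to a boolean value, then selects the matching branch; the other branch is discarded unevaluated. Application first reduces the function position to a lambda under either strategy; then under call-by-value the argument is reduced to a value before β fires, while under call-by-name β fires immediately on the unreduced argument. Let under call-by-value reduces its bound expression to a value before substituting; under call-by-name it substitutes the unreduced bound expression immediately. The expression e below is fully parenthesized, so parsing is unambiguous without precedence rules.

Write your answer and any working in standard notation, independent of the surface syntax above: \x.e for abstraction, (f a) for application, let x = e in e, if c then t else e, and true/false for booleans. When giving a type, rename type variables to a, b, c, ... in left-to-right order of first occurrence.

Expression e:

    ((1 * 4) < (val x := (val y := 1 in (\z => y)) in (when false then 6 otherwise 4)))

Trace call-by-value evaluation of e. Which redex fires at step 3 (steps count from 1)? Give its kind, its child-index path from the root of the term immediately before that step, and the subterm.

Answer: let at 1 : (let x = (\z.1) in (if false then 6 else 4))

Working:
step 0: ((1 * 4) < (let x = (let y = 1 in (\z.y)) in (if false then 6 else 4)))
step 1: [delta@0] (4 < (let x = (let y = 1 in (\z.y)) in (if false then 6 else 4)))
step 2: [let@1.0] (4 < (let x = (\z.1) in (if false then 6 else 4)))
step 3: [let@1] (4 < (if false then 6 else 4))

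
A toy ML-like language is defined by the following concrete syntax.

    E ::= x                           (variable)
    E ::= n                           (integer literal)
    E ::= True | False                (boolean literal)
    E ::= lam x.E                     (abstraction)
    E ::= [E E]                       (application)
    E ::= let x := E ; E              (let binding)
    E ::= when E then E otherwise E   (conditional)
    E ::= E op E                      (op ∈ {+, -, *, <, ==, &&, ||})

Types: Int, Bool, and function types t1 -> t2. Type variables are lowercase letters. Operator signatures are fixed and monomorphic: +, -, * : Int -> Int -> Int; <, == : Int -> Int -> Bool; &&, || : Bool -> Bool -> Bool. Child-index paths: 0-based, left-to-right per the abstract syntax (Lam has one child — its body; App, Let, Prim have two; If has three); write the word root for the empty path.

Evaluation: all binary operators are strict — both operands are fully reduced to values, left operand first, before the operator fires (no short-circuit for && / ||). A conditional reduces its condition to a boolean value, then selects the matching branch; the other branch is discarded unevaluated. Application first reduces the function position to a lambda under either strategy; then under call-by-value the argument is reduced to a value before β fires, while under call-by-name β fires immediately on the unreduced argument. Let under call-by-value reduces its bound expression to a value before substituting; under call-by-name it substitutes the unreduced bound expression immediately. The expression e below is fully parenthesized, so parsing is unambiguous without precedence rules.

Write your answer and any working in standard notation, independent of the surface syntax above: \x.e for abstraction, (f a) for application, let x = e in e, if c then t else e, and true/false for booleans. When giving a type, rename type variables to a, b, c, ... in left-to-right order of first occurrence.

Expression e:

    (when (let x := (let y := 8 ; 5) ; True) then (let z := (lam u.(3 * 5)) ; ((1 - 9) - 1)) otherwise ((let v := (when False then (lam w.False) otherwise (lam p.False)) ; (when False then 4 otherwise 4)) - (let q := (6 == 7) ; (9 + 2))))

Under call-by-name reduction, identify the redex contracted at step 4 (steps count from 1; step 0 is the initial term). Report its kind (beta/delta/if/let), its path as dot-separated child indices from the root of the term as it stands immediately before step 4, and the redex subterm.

Working:
step 0: (if (let x = (let y = 8 in 5) in true) then (let z = (\u.(3 * 5)) in ((1 - 9) - 1)) else ((let v = (if false then (\w.false) else (\p.false)) in (if false then 4 else 4)) - (let q = (6 == 7) in (9 + 2))))
step 1: [let@0] (if true then (let z = (\u.(3 * 5)) in ((1 - 9) - 1)) else ((let v = (if false then (\w.false) else (\p.false)) in (if false then 4 else 4)) - (let q = (6 == 7) in (9 + 2))))
step 2: [if@root] (let z = (\u.(3 * 5)) in ((1 - 9) - 1))
step 3: [let@root] ((1 - 9) - 1)
step 4: [delta@0] (-8 - 1)

Answer: delta at 0 : (1 - 9)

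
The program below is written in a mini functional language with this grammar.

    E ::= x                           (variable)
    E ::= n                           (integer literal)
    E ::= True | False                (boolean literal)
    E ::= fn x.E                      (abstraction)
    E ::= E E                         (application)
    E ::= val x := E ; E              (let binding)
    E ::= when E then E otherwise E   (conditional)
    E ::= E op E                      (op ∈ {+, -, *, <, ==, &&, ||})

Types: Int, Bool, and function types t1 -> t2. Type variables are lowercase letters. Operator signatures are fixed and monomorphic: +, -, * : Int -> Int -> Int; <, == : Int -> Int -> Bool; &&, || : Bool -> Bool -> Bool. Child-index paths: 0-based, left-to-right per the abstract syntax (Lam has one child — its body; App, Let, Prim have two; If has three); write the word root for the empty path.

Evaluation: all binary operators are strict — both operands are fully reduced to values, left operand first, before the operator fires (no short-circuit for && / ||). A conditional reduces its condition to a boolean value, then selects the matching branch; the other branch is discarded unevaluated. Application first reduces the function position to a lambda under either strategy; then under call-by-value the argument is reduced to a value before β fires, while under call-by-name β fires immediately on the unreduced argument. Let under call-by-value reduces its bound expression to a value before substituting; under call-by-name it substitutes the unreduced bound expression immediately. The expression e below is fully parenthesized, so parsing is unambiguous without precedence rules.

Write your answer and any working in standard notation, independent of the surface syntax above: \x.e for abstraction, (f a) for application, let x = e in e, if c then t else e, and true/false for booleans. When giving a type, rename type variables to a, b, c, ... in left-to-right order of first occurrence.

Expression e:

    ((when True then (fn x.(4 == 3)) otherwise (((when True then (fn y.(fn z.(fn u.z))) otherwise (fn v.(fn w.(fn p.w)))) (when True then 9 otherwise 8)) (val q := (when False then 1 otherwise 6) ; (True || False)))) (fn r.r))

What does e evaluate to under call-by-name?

Answer: false

Working:
step 0: ((if true then (\x.(4 == 3)) else (((if true then (\y.(\z.(\u.z))) else (\v.(\w.(\p.w)))) (if true then 9 else 8)) (let q = (if false then 1 else 6) in (true || false)))) (\r.r))
step 1: [if@0] ((\x.(4 == 3)) (\r.r))
step 2: [beta@root] (4 == 3)
step 3: [delta@root] false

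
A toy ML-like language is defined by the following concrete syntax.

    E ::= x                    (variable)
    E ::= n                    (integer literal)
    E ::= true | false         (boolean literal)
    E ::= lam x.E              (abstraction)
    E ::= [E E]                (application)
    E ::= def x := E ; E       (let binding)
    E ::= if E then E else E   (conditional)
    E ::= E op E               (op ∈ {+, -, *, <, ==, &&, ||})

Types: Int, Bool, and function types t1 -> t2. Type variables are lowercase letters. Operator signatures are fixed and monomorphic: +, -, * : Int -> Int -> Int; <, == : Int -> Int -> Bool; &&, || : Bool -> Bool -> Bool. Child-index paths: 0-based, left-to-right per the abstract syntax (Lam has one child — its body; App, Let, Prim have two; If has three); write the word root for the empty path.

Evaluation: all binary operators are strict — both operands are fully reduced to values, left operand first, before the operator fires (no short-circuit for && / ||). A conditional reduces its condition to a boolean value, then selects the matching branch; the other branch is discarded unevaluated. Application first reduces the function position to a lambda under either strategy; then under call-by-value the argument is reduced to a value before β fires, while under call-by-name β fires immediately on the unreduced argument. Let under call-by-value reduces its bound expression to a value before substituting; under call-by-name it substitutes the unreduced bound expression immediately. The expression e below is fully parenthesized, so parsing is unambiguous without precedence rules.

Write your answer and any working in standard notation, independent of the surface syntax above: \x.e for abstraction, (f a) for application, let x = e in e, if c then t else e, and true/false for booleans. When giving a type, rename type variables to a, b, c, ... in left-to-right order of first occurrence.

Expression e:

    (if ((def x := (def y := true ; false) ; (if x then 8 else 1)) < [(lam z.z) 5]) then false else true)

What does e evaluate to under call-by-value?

Answer: false

Working:
step 0: (if ((let x = (let y = true in false) in (if x then 8 else 1)) < ((\z.z) 5)) then false else true)
step 1: [let@0.0.0] (if ((let x = false in (if x then 8 else 1)) < ((\z.z) 5)) then false else true)
step 2: [let@0.0] (if ((if false then 8 else 1) < ((\z.z) 5)) then false else true)
step 3: [if@0.0] (if (1 < ((\z.z) 5)) then false else true)
step 4: [beta@0.1] (if (1 < 5) then false else true)
step 5: [delta@0] (if true then false else true)
step 6: [if@root] false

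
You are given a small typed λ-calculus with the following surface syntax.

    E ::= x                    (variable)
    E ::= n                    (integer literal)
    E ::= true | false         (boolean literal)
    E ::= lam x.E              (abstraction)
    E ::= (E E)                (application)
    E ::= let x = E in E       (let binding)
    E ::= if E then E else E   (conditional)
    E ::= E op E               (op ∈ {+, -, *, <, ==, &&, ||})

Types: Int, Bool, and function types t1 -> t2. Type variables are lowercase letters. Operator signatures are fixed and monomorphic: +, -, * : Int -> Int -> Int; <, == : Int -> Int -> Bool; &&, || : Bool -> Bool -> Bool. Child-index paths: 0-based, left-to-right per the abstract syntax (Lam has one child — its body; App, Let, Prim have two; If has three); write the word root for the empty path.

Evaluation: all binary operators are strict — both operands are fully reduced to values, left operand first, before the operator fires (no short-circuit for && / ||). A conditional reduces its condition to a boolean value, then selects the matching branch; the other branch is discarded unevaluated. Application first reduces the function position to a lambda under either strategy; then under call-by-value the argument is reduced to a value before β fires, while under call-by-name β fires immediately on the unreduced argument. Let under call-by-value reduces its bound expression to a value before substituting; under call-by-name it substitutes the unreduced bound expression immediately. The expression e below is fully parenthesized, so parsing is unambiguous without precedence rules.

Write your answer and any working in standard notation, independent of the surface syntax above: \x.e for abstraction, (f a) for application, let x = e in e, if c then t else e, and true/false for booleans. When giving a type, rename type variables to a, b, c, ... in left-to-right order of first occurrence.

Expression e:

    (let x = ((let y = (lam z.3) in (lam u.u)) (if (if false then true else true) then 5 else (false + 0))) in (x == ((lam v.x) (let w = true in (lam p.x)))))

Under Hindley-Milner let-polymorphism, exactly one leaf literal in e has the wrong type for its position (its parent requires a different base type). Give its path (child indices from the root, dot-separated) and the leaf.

Working:
\z._ : a -> Int
let y : forall. a -> Int
u : b
\u._ : b -> b
  unify Bool ~ Bool
  unify Bool ~ Bool
  unify Bool ~ Bool
  unify Bool ~ Int
  FAIL: mismatch Bool ~ Int

Answer: 0.1.2.0 : false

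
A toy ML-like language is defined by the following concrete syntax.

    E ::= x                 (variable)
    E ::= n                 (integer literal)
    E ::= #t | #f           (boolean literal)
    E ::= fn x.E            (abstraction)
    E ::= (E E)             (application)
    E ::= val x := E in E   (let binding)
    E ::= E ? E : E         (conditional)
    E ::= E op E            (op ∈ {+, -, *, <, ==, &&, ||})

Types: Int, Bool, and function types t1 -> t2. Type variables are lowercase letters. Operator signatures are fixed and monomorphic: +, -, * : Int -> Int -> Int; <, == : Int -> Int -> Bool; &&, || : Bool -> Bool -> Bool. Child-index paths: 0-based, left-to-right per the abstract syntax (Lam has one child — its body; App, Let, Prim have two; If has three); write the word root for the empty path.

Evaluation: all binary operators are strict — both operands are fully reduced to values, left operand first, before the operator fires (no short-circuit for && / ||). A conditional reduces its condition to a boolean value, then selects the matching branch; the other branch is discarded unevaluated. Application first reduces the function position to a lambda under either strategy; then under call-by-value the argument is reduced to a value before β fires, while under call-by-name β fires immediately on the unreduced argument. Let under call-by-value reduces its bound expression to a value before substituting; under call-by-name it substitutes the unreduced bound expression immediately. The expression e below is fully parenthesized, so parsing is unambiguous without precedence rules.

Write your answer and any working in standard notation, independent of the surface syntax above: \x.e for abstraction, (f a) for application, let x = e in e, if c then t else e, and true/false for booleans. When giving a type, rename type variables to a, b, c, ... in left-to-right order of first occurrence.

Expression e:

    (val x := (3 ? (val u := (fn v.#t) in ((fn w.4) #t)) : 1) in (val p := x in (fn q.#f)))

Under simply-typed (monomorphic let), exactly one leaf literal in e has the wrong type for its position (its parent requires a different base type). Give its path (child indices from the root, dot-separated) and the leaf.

Working:
  unify Int ~ Bool
  FAIL: mismatch Int ~ Bool

Answer: 0.0 : 3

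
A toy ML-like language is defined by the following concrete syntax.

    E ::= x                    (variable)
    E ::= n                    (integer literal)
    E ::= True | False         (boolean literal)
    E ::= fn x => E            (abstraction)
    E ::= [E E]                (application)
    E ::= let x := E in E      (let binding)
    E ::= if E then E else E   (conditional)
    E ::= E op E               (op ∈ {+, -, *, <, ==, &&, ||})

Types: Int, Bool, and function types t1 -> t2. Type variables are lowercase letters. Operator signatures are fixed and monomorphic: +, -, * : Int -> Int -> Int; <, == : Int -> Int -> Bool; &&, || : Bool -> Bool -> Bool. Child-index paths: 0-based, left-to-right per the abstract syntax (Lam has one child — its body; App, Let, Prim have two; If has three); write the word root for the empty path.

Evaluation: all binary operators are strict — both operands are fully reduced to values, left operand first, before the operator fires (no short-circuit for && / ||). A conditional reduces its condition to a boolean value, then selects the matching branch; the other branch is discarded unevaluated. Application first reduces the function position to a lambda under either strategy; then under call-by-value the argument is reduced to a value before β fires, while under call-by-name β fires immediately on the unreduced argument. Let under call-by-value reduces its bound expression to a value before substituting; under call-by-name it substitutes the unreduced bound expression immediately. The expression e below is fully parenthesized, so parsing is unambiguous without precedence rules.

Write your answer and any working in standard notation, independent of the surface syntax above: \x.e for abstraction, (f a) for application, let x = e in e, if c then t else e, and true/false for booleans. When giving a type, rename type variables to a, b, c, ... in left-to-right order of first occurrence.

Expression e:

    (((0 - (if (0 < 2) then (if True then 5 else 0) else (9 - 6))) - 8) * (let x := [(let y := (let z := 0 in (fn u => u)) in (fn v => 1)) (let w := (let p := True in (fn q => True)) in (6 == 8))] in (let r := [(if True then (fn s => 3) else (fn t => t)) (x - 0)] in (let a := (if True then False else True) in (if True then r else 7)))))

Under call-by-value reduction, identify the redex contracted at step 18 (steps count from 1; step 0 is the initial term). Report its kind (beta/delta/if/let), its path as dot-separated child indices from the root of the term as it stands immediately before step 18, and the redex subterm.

Working:
step 0: (((0 - (if (0 < 2) then (if true then 5 else 0) else (9 - 6))) - 8) * (let x = ((let y = (let z = 0 in (\u.u)) in (\v.1)) (let w = (let p = true in (\q.true)) in (6 == 8))) in (let r = ((if true then (\s.3) else (\t.t)) (x - 0)) in (let a = (if true then false else true) in (if true then r else 7)))))
step 1: [delta@0.0.1.0] (((0 - (if true then (if true then 5 else 0) else (9 - 6))) - 8) * (let x = ((let y = (let z = 0 in (\u.u)) in (\v.1)) (let w = (let p = true in (\q.true)) in (6 == 8))) in (let r = ((if true then (\s.3) else (\t.t)) (x - 0)) in (let a = (if true then false else true) in (if true then r else 7)))))
step 2: [if@0.0.1] (((0 - (if true then 5 else 0)) - 8) * (let x = ((let y = (let z = 0 in (\u.u)) in (\v.1)) (let w = (let p = true in (\q.true)) in (6 == 8))) in (let r = ((if true then (\s.3) else (\t.t)) (x - 0)) in (let a = (if true then false else true) in (if true then r else 7)))))
step 3: [if@0.0.1] (((0 - 5) - 8) * (let x = ((let y = (let z = 0 in (\u.u)) in (\v.1)) (let w = (let p = true in (\q.true)) in (6 == 8))) in (let r = ((if true then (\s.3) else (\t.t)) (x - 0)) in (let a = (if true then false else true) in (if true then r else 7)))))
step 4: [delta@0.0] ((-5 - 8) * (let x = ((let y = (let z = 0 in (\u.u)) in (\v.1)) (let w = (let p = true in (\q.true)) in (6 == 8))) in (let r = ((if true then (\s.3) else (\t.t)) (x - 0)) in (let a = (if true then false else true) in (if true then r else 7)))))
step 5: [delta@0] (-13 * (let x = ((let y = (let z = 0 in (\u.u)) in (\v.1)) (let w = (let p = true in (\q.true)) in (6 == 8))) in (let r = ((if true then (\s.3) else (\t.t)) (x - 0)) in (let a = (if true then false else true) in (if true then r else 7)))))
step 6: [let@1.0.0.0] (-13 * (let x = ((let y = (\u.u) in (\v.1)) (let w = (let p = true in (\q.true)) in (6 == 8))) in (let r = ((if true then (\s.3) else (\t.t)) (x - 0)) in (let a = (if true then false else true) in (if true then r else 7)))))
step 7: [let@1.0.0] (-13 * (let x = ((\v.1) (let w = (let p = true in (\q.true)) in (6 == 8))) in (let r = ((if true then (\s.3) else (\t.t)) (x - 0)) in (let a = (if true then false else true) in (if true then r else 7)))))
step 8: [let@1.0.1.0] (-13 * (let x = ((\v.1) (let w = (\q.true) in (6 == 8))) in (let r = ((if true then (\s.3) else (\t.t)) (x - 0)) in (let a = (if true then false else true) in (if true then r else 7)))))
step 9: [let@1.0.1] (-13 * (let x = ((\v.1) (6 == 8)) in (let r = ((if true then (\s.3) else (\t.t)) (x - 0)) in (let a = (if true then false else true) in (if true then r else 7)))))
step 10: [delta@1.0.1] (-13 * (let x = ((\v.1) false) in (let r = ((if true then (\s.3) else (\t.t)) (x - 0)) in (let a = (if true then false else true) in (if true then r else 7)))))
step 11: [beta@1.0] (-13 * (let x = 1 in (let r = ((if true then (\s.3) else (\t.t)) (x - 0)) in (let a = (if true then false else true) in (if true then r else 7)))))
step 12: [let@1] (-13 * (let r = ((if true then (\s.3) else (\t.t)) (1 - 0)) in (let a = (if true then false else true) in (if true then r else 7))))
step 13: [if@1.0.0] (-13 * (let r = ((\s.3) (1 - 0)) in (let a = (if true then false else true) in (if true then r else 7))))
step 14: [delta@1.0.1] (-13 * (let r = ((\s.3) 1) in (let a = (if true then false else true) in (if true then r else 7))))
step 15: [beta@1.0] (-13 * (let r = 3 in (let a = (if true then false else true) in (if true then r else 7))))
step 16: [let@1] (-13 * (let a = (if true then false else true) in (if true then 3 else 7)))
step 17: [if@1.0] (-13 * (let a = false in (if true then 3 else 7)))
step 18: [let@1] (-13 * (if true then 3 else 7))

Answer: let at 1 : (let a = false in (if true then 3 else 7))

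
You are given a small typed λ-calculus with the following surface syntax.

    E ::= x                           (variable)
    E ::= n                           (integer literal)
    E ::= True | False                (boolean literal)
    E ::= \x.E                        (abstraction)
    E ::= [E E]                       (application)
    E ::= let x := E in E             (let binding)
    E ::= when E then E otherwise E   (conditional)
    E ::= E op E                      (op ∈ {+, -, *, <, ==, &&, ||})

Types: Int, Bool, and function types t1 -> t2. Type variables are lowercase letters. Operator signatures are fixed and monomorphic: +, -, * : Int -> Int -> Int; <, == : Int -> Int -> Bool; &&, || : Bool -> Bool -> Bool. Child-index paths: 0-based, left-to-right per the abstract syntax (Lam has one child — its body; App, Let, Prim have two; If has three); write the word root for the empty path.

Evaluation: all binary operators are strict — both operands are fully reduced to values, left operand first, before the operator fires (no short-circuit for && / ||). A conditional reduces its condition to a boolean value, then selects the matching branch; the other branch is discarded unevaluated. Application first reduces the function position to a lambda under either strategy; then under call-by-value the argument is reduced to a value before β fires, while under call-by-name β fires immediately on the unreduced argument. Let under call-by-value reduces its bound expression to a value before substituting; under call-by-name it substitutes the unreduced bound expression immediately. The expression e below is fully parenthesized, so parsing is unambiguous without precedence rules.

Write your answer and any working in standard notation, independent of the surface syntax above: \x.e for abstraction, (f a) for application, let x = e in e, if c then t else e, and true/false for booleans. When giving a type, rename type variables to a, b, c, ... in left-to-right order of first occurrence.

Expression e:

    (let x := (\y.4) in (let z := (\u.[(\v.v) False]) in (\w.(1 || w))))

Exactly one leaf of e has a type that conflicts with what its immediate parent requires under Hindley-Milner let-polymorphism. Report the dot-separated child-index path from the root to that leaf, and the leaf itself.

Answer: 1.1.0.0 : 1

Derivation:
\y._ : a -> Int
let x : forall. a -> Int
v : c
\v._ : c -> c
  unify c -> c ~ Bool -> d
  unify c ~ Bool
  unify Bool ~ d
_ _ : Bool
\u._ : b -> Bool
let z : forall. b -> Bool
  unify Int ~ Bool
  FAIL: mismatch Int ~ Bool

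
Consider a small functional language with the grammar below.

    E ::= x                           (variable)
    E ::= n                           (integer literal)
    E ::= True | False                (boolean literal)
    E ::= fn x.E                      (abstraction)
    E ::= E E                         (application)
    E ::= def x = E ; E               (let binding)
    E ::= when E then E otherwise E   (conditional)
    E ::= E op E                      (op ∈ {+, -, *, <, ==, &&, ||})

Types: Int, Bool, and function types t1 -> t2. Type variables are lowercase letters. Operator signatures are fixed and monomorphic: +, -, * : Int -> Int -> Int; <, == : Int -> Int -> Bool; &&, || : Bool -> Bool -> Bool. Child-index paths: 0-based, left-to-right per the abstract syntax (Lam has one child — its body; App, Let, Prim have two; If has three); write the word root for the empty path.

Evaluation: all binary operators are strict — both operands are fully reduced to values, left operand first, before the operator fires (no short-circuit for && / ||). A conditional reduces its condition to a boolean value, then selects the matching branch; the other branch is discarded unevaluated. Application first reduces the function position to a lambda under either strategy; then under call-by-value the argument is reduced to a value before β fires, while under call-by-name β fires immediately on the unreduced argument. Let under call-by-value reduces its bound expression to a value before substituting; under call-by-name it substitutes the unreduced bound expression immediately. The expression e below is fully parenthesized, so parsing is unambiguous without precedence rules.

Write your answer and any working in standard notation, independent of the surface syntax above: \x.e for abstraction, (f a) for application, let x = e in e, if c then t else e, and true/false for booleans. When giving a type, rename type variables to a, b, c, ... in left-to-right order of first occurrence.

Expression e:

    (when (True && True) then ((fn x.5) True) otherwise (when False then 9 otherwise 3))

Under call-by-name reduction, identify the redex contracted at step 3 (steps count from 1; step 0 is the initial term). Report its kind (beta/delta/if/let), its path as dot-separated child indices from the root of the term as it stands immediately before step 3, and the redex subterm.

Answer: beta at root : ((\x.5) true)

Working:
step 0: (if (true && true) then ((\x.5) true) else (if false then 9 else 3))
step 1: [delta@0] (if true then ((\x.5) true) else (if false then 9 else 3))
step 2: [if@root] ((\x.5) true)
step 3: [beta@root] 5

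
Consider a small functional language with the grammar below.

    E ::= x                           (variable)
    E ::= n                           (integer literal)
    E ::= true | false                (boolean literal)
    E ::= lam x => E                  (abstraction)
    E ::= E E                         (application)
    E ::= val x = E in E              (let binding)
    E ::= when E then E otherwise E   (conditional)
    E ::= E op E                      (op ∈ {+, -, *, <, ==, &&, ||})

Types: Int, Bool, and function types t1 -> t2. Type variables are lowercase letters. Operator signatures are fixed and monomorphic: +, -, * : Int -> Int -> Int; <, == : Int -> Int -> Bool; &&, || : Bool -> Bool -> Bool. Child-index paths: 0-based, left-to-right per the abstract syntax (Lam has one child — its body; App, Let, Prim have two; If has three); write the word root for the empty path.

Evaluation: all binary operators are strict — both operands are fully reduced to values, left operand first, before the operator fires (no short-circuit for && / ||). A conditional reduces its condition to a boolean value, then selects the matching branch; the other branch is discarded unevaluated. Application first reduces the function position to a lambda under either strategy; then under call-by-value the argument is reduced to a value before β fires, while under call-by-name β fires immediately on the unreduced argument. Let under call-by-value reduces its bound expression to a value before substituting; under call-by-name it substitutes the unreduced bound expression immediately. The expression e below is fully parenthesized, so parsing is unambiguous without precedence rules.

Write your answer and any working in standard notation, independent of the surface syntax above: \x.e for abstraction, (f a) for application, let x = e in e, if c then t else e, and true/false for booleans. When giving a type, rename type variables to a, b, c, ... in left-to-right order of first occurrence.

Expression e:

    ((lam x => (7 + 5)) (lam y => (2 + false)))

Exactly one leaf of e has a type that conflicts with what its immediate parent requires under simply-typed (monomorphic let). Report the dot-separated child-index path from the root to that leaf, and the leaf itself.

Answer: 1.0.1 : false

Working:
  unify Int ~ Int
  unify Int ~ Int
\x._ : a -> Int
  unify Int ~ Int
  unify Bool ~ Int
  FAIL: mismatch Bool ~ Int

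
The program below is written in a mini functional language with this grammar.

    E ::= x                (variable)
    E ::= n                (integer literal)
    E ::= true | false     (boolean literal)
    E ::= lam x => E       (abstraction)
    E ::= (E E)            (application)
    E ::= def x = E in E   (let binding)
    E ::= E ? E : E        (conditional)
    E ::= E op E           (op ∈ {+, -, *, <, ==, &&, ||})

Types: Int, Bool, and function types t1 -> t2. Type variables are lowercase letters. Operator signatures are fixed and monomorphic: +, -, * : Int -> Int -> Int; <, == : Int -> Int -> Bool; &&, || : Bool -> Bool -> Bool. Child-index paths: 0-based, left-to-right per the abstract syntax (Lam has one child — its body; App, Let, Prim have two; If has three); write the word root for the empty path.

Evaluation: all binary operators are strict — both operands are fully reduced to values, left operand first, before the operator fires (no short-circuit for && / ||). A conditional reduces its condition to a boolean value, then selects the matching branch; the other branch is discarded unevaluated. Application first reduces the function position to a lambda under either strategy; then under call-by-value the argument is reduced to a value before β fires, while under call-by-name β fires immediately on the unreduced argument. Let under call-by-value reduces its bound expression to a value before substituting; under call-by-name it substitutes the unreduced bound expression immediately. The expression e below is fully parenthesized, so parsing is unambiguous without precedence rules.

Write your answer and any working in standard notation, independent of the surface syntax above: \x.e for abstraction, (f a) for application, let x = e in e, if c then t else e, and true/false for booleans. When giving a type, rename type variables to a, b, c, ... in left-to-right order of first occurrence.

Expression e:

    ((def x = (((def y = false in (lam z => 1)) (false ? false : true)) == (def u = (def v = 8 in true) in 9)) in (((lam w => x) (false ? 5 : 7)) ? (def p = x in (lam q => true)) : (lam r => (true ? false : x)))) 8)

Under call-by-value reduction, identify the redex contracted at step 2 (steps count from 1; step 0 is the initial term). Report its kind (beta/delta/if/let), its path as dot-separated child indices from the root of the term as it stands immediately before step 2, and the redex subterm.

Answer: if at 0.0.0.1 : (if false then false else true)

Working:
step 0: ((let x = (((let y = false in (\z.1)) (if false then false else true)) == (let u = (let v = 8 in true) in 9)) in (if ((\w.x) (if false then 5 else 7)) then (let p = x in (\q.true)) else (\r.(if true then false else x)))) 8)
step 1: [let@0.0.0.0] ((let x = (((\z.1) (if false then false else true)) == (let u = (let v = 8 in true) in 9)) in (if ((\w.x) (if false then 5 else 7)) then (let p = x in (\q.true)) else (\r.(if true then false else x)))) 8)
step 2: [if@0.0.0.1] ((let x = (((\z.1) true) == (let u = (let v = 8 in true) in 9)) in (if ((\w.x) (if false then 5 else 7)) then (let p = x in (\q.true)) else (\r.(if true then false else x)))) 8)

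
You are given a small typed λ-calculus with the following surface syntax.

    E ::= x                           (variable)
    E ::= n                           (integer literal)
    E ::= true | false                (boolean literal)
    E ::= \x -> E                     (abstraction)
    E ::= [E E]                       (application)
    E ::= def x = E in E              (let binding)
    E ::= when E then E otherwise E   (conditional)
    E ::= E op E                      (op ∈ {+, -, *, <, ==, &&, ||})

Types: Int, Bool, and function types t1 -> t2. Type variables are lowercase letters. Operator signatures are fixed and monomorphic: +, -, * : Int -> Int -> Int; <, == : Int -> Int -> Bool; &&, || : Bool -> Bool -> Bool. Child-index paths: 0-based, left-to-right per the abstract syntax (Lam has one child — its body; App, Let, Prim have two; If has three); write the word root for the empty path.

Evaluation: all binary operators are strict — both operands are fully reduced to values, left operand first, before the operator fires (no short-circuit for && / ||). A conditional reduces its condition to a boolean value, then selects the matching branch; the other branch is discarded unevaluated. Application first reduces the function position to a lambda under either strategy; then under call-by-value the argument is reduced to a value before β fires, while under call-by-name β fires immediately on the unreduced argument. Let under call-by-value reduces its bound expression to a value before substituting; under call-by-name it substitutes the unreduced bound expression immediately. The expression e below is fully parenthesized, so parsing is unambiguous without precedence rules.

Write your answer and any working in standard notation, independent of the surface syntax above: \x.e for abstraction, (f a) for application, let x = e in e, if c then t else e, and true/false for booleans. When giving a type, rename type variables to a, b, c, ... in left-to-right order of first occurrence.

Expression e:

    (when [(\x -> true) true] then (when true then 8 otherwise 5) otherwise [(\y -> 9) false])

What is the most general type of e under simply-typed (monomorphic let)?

Answer: Int

Derivation:
\x._ : a -> Bool
  unify a -> Bool ~ Bool -> b
  unify a ~ Bool
  unify Bool ~ b
_ _ : Bool
  unify Bool ~ Bool
  unify Bool ~ Bool
  unify Int ~ Int
\y._ : c -> Int
  unify c -> Int ~ Bool -> d
  unify c ~ Bool
  unify Int ~ d
_ _ : Int
  unify Int ~ Int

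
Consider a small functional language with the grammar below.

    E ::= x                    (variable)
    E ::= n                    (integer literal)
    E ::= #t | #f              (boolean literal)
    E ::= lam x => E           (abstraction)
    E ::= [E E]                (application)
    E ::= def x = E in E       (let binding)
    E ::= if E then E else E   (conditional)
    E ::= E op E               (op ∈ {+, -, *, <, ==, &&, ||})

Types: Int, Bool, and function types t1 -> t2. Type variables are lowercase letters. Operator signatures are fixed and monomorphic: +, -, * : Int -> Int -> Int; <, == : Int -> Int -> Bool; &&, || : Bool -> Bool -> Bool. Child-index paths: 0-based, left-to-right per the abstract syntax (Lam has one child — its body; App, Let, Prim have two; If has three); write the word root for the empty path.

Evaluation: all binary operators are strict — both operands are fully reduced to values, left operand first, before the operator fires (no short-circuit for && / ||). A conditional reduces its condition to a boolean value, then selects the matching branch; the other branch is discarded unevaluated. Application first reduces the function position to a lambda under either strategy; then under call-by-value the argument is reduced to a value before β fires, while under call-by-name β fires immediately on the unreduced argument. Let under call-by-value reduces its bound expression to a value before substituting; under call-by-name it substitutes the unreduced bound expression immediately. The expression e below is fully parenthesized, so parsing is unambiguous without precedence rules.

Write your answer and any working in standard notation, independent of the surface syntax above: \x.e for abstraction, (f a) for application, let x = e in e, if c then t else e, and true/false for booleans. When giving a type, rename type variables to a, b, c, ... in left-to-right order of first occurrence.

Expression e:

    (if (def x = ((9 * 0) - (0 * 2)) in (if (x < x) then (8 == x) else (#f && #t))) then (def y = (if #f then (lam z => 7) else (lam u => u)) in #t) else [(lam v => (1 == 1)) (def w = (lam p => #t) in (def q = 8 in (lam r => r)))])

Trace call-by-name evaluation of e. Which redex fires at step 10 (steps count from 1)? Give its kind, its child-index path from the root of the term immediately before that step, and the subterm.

Derivation:
step 0: (if (let x = ((9 * 0) - (0 * 2)) in (if (x < x) then (8 == x) else (false && true))) then (let y = (if false then (\z.7) else (\u.u)) in true) else ((\v.(1 == 1)) (let w = (\p.true) in (let q = 8 in (\r.r)))))
step 1: [let@0] (if (if (((9 * 0) - (0 * 2)) < ((9 * 0) - (0 * 2))) then (8 == ((9 * 0) - (0 * 2))) else (false && true)) then (let y = (if false then (\z.7) else (\u.u)) in true) else ((\v.(1 == 1)) (let w = (\p.true) in (let q = 8 in (\r.r)))))
step 2: [delta@0.0.0.0] (if (if ((0 - (0 * 2)) < ((9 * 0) - (0 * 2))) then (8 == ((9 * 0) - (0 * 2))) else (false && true)) then (let y = (if false then (\z.7) else (\u.u)) in true) else ((\v.(1 == 1)) (let w = (\p.true) in (let q = 8 in (\r.r)))))
step 3: [delta@0.0.0.1] (if (if ((0 - 0) < ((9 * 0) - (0 * 2))) then (8 == ((9 * 0) - (0 * 2))) else (false && true)) then (let y = (if false then (\z.7) else (\u.u)) in true) else ((\v.(1 == 1)) (let w = (\p.true) in (let q = 8 in (\r.r)))))
step 4: [delta@0.0.0] (if (if (0 < ((9 * 0) - (0 * 2))) then (8 == ((9 * 0) - (0 * 2))) else (false && true)) then (let y = (if false then (\z.7) else (\u.u)) in true) else ((\v.(1 == 1)) (let w = (\p.true) in (let q = 8 in (\r.r)))))
step 5: [delta@0.0.1.0] (if (if (0 < (0 - (0 * 2))) then (8 == ((9 * 0) - (0 * 2))) else (false && true)) then (let y = (if false then (\z.7) else (\u.u)) in true) else ((\v.(1 == 1)) (let w = (\p.true) in (let q = 8 in (\r.r)))))
step 6: [delta@0.0.1.1] (if (if (0 < (0 - 0)) then (8 == ((9 * 0) - (0 * 2))) else (false && true)) then (let y = (if false then (\z.7) else (\u.u)) in true) else ((\v.(1 == 1)) (let w = (\p.true) in (let q = 8 in (\r.r)))))
step 7: [delta@0.0.1] (if (if (0 < 0) then (8 == ((9 * 0) - (0 * 2))) else (false && true)) then (let y = (if false then (\z.7) else (\u.u)) in true) else ((\v.(1 == 1)) (let w = (\p.true) in (let q = 8 in (\r.r)))))
step 8: [delta@0.0] (if (if false then (8 == ((9 * 0) - (0 * 2))) else (false && true)) then (let y = (if false then (\z.7) else (\u.u)) in true) else ((\v.(1 == 1)) (let w = (\p.true) in (let q = 8 in (\r.r)))))
step 9: [if@0] (if (false && true) then (let y = (if false then (\z.7) else (\u.u)) in true) else ((\v.(1 == 1)) (let w = (\p.true) in (let q = 8 in (\r.r)))))
step 10: [delta@0] (if false then (let y = (if false then (\z.7) else (\u.u)) in true) else ((\v.(1 == 1)) (let w = (\p.true) in (let q = 8 in (\r.r)))))

Answer: delta at 0 : (false && true)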